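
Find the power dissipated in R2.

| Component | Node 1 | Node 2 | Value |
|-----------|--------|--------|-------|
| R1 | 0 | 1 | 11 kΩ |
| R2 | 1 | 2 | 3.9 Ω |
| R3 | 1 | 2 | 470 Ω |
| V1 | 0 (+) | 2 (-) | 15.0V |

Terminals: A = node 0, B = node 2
Nodal analysis, taking node 2 as the 0 V reference.
Source V1 fixes V_0 = 15 V.
KCL at each unknown node (sum of currents leaving = 0; resistances in Ω):
  Node 1: (V_1 - 15)/11000 + (V_1 - 0)/3.9 + (V_1 - 0)/470 = 0
Collecting terms: 0.2586 × V_1 = 0.001364  =>  V_1 = 0.005273 V
I_R2 = (V_1 - V_2)/R2 = (0.005273 - 0)/3.9 = 0.001352 A
P_R2 = I_R2² × R2 = (0.001352)² × 3.9 = 0.000007128 W

Final answer: 7.128e-06 W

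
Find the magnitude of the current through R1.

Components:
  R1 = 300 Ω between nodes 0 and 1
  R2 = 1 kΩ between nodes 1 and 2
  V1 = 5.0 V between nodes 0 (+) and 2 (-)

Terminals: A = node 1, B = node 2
Nodal analysis, taking node 2 as the 0 V reference.
Source V1 fixes V_0 = 5 V.
KCL at each unknown node (sum of currents leaving = 0; resistances in Ω):
  Node 1: (V_1 - 5)/300 + (V_1 - 0)/1000 = 0
Collecting terms: 0.004333 × V_1 = 0.01667  =>  V_1 = 3.846 V
I_R1 = (V_0 - V_1)/R1 = (5 - 3.846)/300 = 0.003846 A
|I_R1| = 0.003846 A

Final answer: |I_R1| = 0.003846 A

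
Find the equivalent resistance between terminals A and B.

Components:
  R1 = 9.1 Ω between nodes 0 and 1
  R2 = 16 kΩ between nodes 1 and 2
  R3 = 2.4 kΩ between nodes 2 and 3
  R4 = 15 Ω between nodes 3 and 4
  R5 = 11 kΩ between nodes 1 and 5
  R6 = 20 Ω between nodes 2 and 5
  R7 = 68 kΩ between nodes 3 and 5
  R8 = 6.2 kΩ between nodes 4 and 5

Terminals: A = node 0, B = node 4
The network is not a plain series/parallel combination. Inject a 1 A test current into terminal A (node 0) and return it from terminal B (node 4); then R_eq = V_A / (1 A).
Nodal analysis, taking node 4 as the 0 V reference.
Current source I_test pushes 1 A into node 0 and draws it out of node 4.
KCL at each unknown node (sum of currents leaving = 0; resistances in Ω):
  Node 0: (V_0 - V_1)/9.1 - 1 = 0
  Node 1: (V_1 - V_0)/9.1 + (V_1 - V_2)/16000 + (V_1 - V_5)/11000 = 0
  Node 2: (V_2 - V_1)/16000 + (V_2 - V_3)/2400 + (V_2 - V_5)/20 = 0
  Node 3: (V_3 - V_2)/2400 + (V_3 - 0)/15 + (V_3 - V_5)/68000 = 0
  Node 5: (V_5 - V_1)/11000 + (V_5 - V_2)/20 + (V_5 - V_3)/68000 + (V_5 - 0)/6200 = 0
Collecting terms (coefficients in siemens):
  0.1099·V_0 - 0.1099·V_1 = 1
  0.11·V_1 - 0.1099·V_0 - 0.0000625·V_2 - 0.00009091·V_5 = 0
  0.05048·V_2 - 0.0000625·V_1 - 0.0004167·V_3 - 0.05·V_5 = 0
  0.0671·V_3 - 0.0004167·V_2 - 0.00001471·V_5 = 0
  0.05027·V_5 - 0.00009091·V_1 - 0.05·V_2 - 0.00001471·V_3 = 0
Solving these 5 simultaneous equations (Gaussian elimination) gives:
  V_0 = 8225 V, V_1 = 8215 V, V_2 = 1693 V, V_3 = 10.89 V
  V_5 = 1699 V
R_eq = V_0 / 1 A = 8225 Ω = 8.225 kΩ

Final answer: 8.225 kΩ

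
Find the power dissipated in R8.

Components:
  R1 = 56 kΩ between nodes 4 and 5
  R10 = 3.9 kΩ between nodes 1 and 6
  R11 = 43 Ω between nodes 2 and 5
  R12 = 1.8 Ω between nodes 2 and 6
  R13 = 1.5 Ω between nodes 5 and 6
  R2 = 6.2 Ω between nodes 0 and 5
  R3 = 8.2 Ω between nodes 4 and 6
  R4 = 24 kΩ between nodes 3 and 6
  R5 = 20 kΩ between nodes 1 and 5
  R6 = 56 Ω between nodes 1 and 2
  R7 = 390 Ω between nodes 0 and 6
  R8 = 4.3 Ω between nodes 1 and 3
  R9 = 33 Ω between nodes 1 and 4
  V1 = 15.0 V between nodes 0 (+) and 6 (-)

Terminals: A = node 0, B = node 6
Nodal analysis, taking node 6 as the 0 V reference.
Source V1 fixes V_0 = 15 V.
KCL at each unknown node (sum of currents leaving = 0; resistances in Ω):
  Node 1: (V_1 - V_5)/20000 + (V_1 - V_2)/56 + (V_1 - V_3)/4.3 + (V_1 - V_4)/33 + (V_1 - 0)/3900 = 0
  Node 2: (V_2 - V_1)/56 + (V_2 - V_5)/43 + (V_2 - 0)/1.8 = 0
  Node 3: (V_3 - 0)/24000 + (V_3 - V_1)/4.3 = 0
  Node 4: (V_4 - V_5)/56000 + (V_4 - 0)/8.2 + (V_4 - V_1)/33 = 0
  Node 5: (V_5 - V_4)/56000 + (V_5 - 15)/6.2 + (V_5 - V_1)/20000 + (V_5 - V_2)/43 + (V_5 - 0)/1.5 = 0
Collecting terms (coefficients in siemens):
  0.281·V_1 - 0.01786·V_2 - 0.2326·V_3 - 0.0303·V_4 - 0.00005·V_5 = 0
  0.5967·V_2 - 0.01786·V_1 - 0.02326·V_5 = 0
  0.2326·V_3 - 0.2326·V_1 = 0
  0.1523·V_4 - 0.0303·V_1 - 0.00001786·V_5 = 0
  0.8513·V_5 - 0.00005·V_1 - 0.02326·V_2 - 0.00001786·V_4 = 2.419
Solving these 5 simultaneous equations (Gaussian elimination) gives:
  V_1 = 0.05084 V, V_2 = 0.1124 V, V_3 = 0.05083 V, V_4 = 0.01045 V
  V_5 = 2.845 V
I_R8 = (V_1 - V_3)/R8 = (0.05084 - 0.05083)/4.3 = 0.000002118 A
P_R8 = I_R8² × R8 = (0.000002118)² × 4.3 = 0.00000000001929 W

Final answer: 1.929e-11 W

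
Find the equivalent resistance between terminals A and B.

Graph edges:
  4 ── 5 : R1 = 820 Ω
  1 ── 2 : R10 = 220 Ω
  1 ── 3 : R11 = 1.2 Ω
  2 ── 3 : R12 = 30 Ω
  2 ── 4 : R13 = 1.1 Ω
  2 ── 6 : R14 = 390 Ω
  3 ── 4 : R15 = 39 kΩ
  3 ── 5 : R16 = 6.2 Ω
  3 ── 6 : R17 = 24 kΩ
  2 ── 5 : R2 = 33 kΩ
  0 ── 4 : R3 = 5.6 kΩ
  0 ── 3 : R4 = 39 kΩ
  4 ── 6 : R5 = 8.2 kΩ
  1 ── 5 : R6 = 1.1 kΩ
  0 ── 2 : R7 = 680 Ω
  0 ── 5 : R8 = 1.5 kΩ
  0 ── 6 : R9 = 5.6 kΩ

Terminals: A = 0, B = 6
The network is not a plain series/parallel combination. Inject a 1 A test current into terminal A (node 0) and return it from terminal B (node 6); then R_eq = V_A / (1 A).
Nodal analysis, taking node 6 as the 0 V reference.
Current source I_test pushes 1 A into node 0 and draws it out of node 6.
KCL at each unknown node (sum of currents leaving = 0; resistances in Ω):
  Node 0: (V_0 - V_4)/5600 + (V_0 - V_3)/39000 + (V_0 - V_2)/680 + (V_0 - V_5)/1500 + (V_0 - 0)/5600 - 1 = 0
  Node 1: (V_1 - V_5)/1100 + (V_1 - V_2)/220 + (V_1 - V_3)/1.2 = 0
  Node 2: (V_2 - V_0)/680 + (V_2 - V_1)/220 + (V_2 - V_5)/33000 + (V_2 - V_3)/30 + (V_2 - V_4)/1.1 + (V_2 - 0)/390 = 0
  Node 3: (V_3 - V_0)/39000 + (V_3 - V_1)/1.2 + (V_3 - V_2)/30 + (V_3 - V_4)/39000 + (V_3 - V_5)/6.2 + (V_3 - 0)/24000 = 0
  Node 4: (V_4 - V_0)/5600 + (V_4 - V_2)/1.1 + (V_4 - V_3)/39000 + (V_4 - V_5)/820 + (V_4 - 0)/8200 = 0
  Node 5: (V_5 - V_0)/1500 + (V_5 - V_1)/1100 + (V_5 - V_2)/33000 + (V_5 - V_3)/6.2 + (V_5 - V_4)/820 = 0
Collecting terms (coefficients in siemens):
  0.00252·V_0 - 0.001471·V_2 - 0.00002564·V_3 - 0.0001786·V_4 - 0.0006667·V_5 = 1
  0.8388·V_1 - 0.004545·V_2 - 0.8333·V_3 - 0.0009091·V_5 = 0
  0.951·V_2 - 0.001471·V_0 - 0.004545·V_1 - 0.03333·V_3 - 0.9091·V_4 - 0.0000303·V_5 = 0
  1.028·V_3 - 0.00002564·V_0 - 0.8333·V_1 - 0.03333·V_2 - 0.00002564·V_4 - 0.1613·V_5 = 0
  0.9106·V_4 - 0.0001786·V_0 - 0.9091·V_2 - 0.00002564·V_3 - 0.00122·V_5 = 0
  0.1641·V_5 - 0.0006667·V_0 - 0.0009091·V_1 - 0.0000303·V_2 - 0.1613·V_3 - 0.00122·V_4 = 0
Solving these 6 simultaneous equations (Gaussian elimination) gives:
  V_0 = 697 V, V_1 = 327 V, V_2 = 320.9 V, V_3 = 327 V
  V_4 = 320.9 V, V_5 = 328.5 V
R_eq = V_0 / 1 A = 697 Ω

Final answer: 697 Ω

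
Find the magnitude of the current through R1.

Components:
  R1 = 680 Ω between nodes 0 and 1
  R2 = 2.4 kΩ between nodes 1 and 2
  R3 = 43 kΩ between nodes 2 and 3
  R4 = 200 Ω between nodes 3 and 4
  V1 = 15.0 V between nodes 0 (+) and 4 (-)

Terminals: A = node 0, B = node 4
Nodal analysis, taking node 4 as the 0 V reference.
Source V1 fixes V_0 = 15 V.
KCL at each unknown node (sum of currents leaving = 0; resistances in Ω):
  Node 1: (V_1 - 15)/680 + (V_1 - V_2)/2400 = 0
  Node 2: (V_2 - V_1)/2400 + (V_2 - V_3)/43000 = 0
  Node 3: (V_3 - V_2)/43000 + (V_3 - 0)/200 = 0
Collecting terms (coefficients in siemens):
  0.001887·V_1 - 0.0004167·V_2 = 0.02206
  0.0004399·V_2 - 0.0004167·V_1 - 0.00002326·V_3 = 0
  0.005023·V_3 - 0.00002326·V_2 = 0
Solving these 3 simultaneous equations (Gaussian elimination) gives:
  V_1 = 14.78 V, V_2 = 14 V, V_3 = 0.06482 V
I_R1 = (V_0 - V_1)/R1 = (15 - 14.78)/680 = 0.0003241 A
|I_R1| = 0.0003241 A

Final answer: |I_R1| = 0.0003241 A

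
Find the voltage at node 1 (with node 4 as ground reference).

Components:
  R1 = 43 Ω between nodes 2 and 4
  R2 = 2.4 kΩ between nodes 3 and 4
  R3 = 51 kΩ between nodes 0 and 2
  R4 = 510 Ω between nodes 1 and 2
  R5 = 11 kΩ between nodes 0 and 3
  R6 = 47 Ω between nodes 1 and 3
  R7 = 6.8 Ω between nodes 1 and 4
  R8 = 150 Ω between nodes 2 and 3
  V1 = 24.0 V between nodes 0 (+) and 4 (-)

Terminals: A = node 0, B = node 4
Nodal analysis, taking node 4 as the 0 V reference.
Source V1 fixes V_0 = 24 V.
KCL at each unknown node (sum of currents leaving = 0; resistances in Ω):
  Node 1: (V_1 - V_2)/510 + (V_1 - V_3)/47 + (V_1 - 0)/6.8 = 0
  Node 2: (V_2 - 0)/43 + (V_2 - 24)/51000 + (V_2 - V_1)/510 + (V_2 - V_3)/150 = 0
  Node 3: (V_3 - 0)/2400 + (V_3 - 24)/11000 + (V_3 - V_1)/47 + (V_3 - V_2)/150 = 0
Collecting terms (coefficients in siemens):
  0.1703·V_1 - 0.001961·V_2 - 0.02128·V_3 = 0
  0.0319·V_2 - 0.001961·V_1 - 0.006667·V_3 = 0.0004706
  0.02845·V_3 - 0.02128·V_1 - 0.006667·V_2 = 0.002182
Solving these 3 simultaneous equations (Gaussian elimination) gives:
  V_1 = 0.01215 V, V_2 = 0.03514 V, V_3 = 0.09401 V
The requested potential is V_1 = 0.01215 V.

Final answer: V_1 = 0.01215 V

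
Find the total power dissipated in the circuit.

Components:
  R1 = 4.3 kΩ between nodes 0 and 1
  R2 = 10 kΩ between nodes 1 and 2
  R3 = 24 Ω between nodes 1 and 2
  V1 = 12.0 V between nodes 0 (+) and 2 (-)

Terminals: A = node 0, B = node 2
Nodal analysis, taking node 2 as the 0 V reference.
Source V1 fixes V_0 = 12 V.
KCL at each unknown node (sum of currents leaving = 0; resistances in Ω):
  Node 1: (V_1 - 12)/4300 + (V_1 - 0)/10000 + (V_1 - 0)/24 = 0
Collecting terms: 0.042 × V_1 = 0.002791  =>  V_1 = 0.06645 V
Power in each resistor, P = (ΔV)²/R:
  P_R1 = (12 - 0.06645)²/4300 = 0.03312 W
  P_R2 = (0.06645 - 0)²/10000 = 0.0000004415 W
  P_R3 = (0.06645 - 0)²/24 = 0.000184 W
P_total = P_R1 + P_R2 + P_R3 = 0.0333 W

Final answer: 0.0333 W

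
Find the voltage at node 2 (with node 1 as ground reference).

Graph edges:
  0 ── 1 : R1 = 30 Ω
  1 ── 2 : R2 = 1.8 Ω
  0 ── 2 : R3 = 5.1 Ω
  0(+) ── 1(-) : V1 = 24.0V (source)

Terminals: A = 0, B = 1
Nodal analysis, taking node 1 as the 0 V reference.
Source V1 fixes V_0 = 24 V.
KCL at each unknown node (sum of currents leaving = 0; resistances in Ω):
  Node 2: (V_2 - 0)/1.8 + (V_2 - 24)/5.1 = 0
Collecting terms: 0.7516 × V_2 = 4.706  =>  V_2 = 6.261 V
The requested potential is V_2 = 6.261 V.

Final answer: V_2 = 6.261 V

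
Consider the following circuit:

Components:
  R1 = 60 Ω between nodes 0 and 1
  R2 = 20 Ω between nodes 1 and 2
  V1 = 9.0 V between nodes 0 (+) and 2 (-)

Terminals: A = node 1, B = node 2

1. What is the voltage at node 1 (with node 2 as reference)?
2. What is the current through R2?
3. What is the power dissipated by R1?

Nodal analysis, taking node 2 as the 0 V reference.
Source V1 fixes V_0 = 9 V.
KCL at each unknown node (sum of currents leaving = 0; resistances in Ω):
  Node 1: (V_1 - 9)/60 + (V_1 - 0)/20 = 0
Collecting terms: 0.06667 × V_1 = 0.15  =>  V_1 = 2.25 V
Part 1:
  Read off the nodal solution: V_1 = 2.25 V
Part 2:
  I_R2 = (V_1 - V_2)/R2 = (2.25 - 0)/20 = 0.1125 A
  Magnitude: I_R2 = 0.1125 A
Part 3:
  I_R1 = (V_0 - V_1)/R1 = (9 - 2.25)/60 = 0.1125 A
  P_R1 = I_R1² × R1 = (0.1125)² × 60 = 0.7594 W

Final answers:
1. V_1 = 2.25 V
2. I_R2 = 0.1125 A
3. P_R1 = 0.7594 W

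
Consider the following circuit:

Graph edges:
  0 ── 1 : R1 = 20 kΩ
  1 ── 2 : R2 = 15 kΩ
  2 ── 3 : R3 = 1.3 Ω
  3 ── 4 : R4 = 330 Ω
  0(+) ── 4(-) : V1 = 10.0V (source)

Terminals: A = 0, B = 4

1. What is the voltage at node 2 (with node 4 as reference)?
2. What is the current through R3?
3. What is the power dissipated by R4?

Nodal analysis, taking node 4 as the 0 V reference.
Source V1 fixes V_0 = 10 V.
KCL at each unknown node (sum of currents leaving = 0; resistances in Ω):
  Node 1: (V_1 - 10)/20000 + (V_1 - V_2)/15000 = 0
  Node 2: (V_2 - V_1)/15000 + (V_2 - V_3)/1.3 = 0
  Node 3: (V_3 - V_2)/1.3 + (V_3 - 0)/330 = 0
Collecting terms (coefficients in siemens):
  0.0001167·V_1 - 0.00006667·V_2 = 0.0005
  0.7693·V_2 - 0.00006667·V_1 - 0.7692·V_3 = 0
  0.7723·V_3 - 0.7692·V_2 = 0
Solving these 3 simultaneous equations (Gaussian elimination) gives:
  V_1 = 4.339 V, V_2 = 0.09377 V, V_3 = 0.0934 V
Part 1:
  Read off the nodal solution: V_2 = 0.09377 V
Part 2:
  I_R3 = (V_2 - V_3)/R3 = (0.09377 - 0.0934)/1.3 = 0.000283 A
  Magnitude: I_R3 = 0.000283 A
Part 3:
  I_R4 = (V_3 - V_4)/R4 = (0.0934 - 0)/330 = 0.000283 A
  P_R4 = I_R4² × R4 = (0.000283)² × 330 = 0.00002644 W

Final answers:
1. V_2 = 0.09377 V
2. I_R3 = 0.000283 A
3. P_R4 = 2.644e-05 W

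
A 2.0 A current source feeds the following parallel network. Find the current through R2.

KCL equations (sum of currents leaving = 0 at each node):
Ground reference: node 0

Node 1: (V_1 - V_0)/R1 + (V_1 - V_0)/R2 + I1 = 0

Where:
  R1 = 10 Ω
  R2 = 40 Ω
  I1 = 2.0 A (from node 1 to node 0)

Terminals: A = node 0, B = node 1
All resistors sit directly between nodes 0 and 1, so they are in parallel and share one voltage V; the full source current 2 A splits among them.
1/R_par = 1/10 + 1/40 = 0.125 S  =>  R_par = 8 Ω
V = I × R_par = 2 × 8 = 16 V
I_R2 = V/R2 = 16/40 = 0.4 A

Final answer: 0.4 A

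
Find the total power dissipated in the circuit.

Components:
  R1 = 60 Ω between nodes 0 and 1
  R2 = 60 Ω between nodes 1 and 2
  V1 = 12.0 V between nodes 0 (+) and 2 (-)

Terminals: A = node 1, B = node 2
Nodal analysis, taking node 2 as the 0 V reference.
Source V1 fixes V_0 = 12 V.
KCL at each unknown node (sum of currents leaving = 0; resistances in Ω):
  Node 1: (V_1 - 12)/60 + (V_1 - 0)/60 = 0
Collecting terms: 0.03333 × V_1 = 0.2  =>  V_1 = 6 V
Power in each resistor, P = (ΔV)²/R:
  P_R1 = (12 - 6)²/60 = 0.6 W
  P_R2 = (6 - 0)²/60 = 0.6 W
P_total = P_R1 + P_R2 = 1.2 W

Final answer: 1.2 W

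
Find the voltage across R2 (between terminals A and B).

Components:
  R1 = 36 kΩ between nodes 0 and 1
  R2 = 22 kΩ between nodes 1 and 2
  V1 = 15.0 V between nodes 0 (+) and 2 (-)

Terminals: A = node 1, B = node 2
R1 and R2 are in series across V1 (node 0 → node 1 → node 2), and the output A–B is taken across R2, so this is a voltage divider.
Series current: I = V1/(R1 + R2) = 15/(36000 + 22000) = 15/58000 = 0.0002586 A
V_R2 = I × R2 = V1 × R2/(R1 + R2) = 15 × 22000/58000 = 5.69 V

Final answer: 5.69 V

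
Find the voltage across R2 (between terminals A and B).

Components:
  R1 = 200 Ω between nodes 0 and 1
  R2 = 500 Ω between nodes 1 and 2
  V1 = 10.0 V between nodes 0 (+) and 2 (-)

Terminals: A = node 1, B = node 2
R1 and R2 are in series across V1 (node 0 → node 1 → node 2), and the output A–B is taken across R2, so this is a voltage divider.
Series current: I = V1/(R1 + R2) = 10/(200 + 500) = 10/700 = 0.01429 A
V_R2 = I × R2 = V1 × R2/(R1 + R2) = 10 × 500/700 = 7.143 V

Final answer: 7.143 V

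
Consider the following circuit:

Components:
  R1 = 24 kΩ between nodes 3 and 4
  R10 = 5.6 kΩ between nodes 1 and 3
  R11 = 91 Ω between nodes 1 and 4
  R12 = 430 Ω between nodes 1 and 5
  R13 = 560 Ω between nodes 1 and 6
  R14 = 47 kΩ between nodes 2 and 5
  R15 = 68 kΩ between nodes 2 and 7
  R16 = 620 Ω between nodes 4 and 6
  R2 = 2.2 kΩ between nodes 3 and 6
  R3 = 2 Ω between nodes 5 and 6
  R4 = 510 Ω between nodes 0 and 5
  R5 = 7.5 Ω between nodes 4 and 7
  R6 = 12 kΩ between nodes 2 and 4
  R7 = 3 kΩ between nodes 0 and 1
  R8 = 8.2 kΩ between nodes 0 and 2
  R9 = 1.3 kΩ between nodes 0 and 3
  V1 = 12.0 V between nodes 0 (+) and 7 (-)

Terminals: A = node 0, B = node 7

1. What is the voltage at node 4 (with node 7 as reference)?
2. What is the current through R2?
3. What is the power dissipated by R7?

Nodal analysis, taking node 7 as the 0 V reference.
Source V1 fixes V_0 = 12 V.
KCL at each unknown node (sum of currents leaving = 0; resistances in Ω):
  Node 1: (V_1 - 12)/3000 + (V_1 - V_3)/5600 + (V_1 - V_4)/91 + (V_1 - V_5)/430 + (V_1 - V_6)/560 = 0
  Node 2: (V_2 - V_4)/12000 + (V_2 - 12)/8200 + (V_2 - V_5)/47000 + (V_2 - 0)/68000 = 0
  Node 3: (V_3 - V_4)/24000 + (V_3 - V_6)/2200 + (V_3 - 12)/1300 + (V_3 - V_1)/5600 = 0
  Node 4: (V_4 - V_3)/24000 + (V_4 - 0)/7.5 + (V_4 - V_2)/12000 + (V_4 - V_1)/91 + (V_4 - V_6)/620 = 0
  Node 5: (V_5 - V_6)/2 + (V_5 - 12)/510 + (V_5 - V_1)/430 + (V_5 - V_2)/47000 = 0
  Node 6: (V_6 - V_3)/2200 + (V_6 - V_5)/2 + (V_6 - V_1)/560 + (V_6 - V_4)/620 = 0
Collecting terms (coefficients in siemens):
  0.01561·V_1 - 0.0001786·V_3 - 0.01099·V_4 - 0.002326·V_5 - 0.001786·V_6 = 0.004
  0.0002413·V_2 - 0.00008333·V_4 - 0.00002128·V_5 = 0.001463
  0.001444·V_3 - 0.0001786·V_1 - 0.00004167·V_4 - 0.0004545·V_6 = 0.009231
  0.1461·V_4 - 0.01099·V_1 - 0.00008333·V_2 - 0.00004167·V_3 - 0.001613·V_6 = 0
  0.5043·V_5 - 0.002326·V_1 - 0.00002128·V_2 - 0.5·V_6 = 0.02353
  0.5039·V_6 - 0.001786·V_1 - 0.0004545·V_3 - 0.001613·V_4 - 0.5·V_5 = 0
Solving these 6 simultaneous equations (Gaussian elimination) gives:
  V_1 = 1.561 V, V_2 = 6.492 V, V_3 = 7.897 V, V_4 = 0.1693 V
  V_5 = 4.169 V, V_6 = 4.15 V
Part 1:
  Read off the nodal solution: V_4 = 0.1693 V
Part 2:
  I_R2 = (V_3 - V_6)/R2 = (7.897 - 4.15)/2200 = 0.001703 A
  Magnitude: I_R2 = 0.001703 A
Part 3:
  I_R7 = (V_0 - V_1)/R7 = (12 - 1.561)/3000 = 0.00348 A
  P_R7 = I_R7² × R7 = (0.00348)² × 3000 = 0.03632 W

Final answers:
1. V_4 = 0.1693 V
2. I_R2 = 0.001703 A
3. P_R7 = 0.03632 W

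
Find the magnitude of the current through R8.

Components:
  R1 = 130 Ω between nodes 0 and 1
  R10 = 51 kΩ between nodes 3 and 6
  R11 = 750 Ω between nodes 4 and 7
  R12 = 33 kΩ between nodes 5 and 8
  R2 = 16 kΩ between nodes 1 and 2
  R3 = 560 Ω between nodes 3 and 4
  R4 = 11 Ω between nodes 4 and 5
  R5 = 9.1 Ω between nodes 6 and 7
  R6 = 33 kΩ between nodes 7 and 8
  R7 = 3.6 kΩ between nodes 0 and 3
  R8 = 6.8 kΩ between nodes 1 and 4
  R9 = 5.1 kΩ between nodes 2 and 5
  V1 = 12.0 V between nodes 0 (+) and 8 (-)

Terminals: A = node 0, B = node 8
Nodal analysis, taking node 8 as the 0 V reference.
Source V1 fixes V_0 = 12 V.
KCL at each unknown node (sum of currents leaving = 0; resistances in Ω):
  Node 1: (V_1 - 12)/130 + (V_1 - V_2)/16000 + (V_1 - V_4)/6800 = 0
  Node 2: (V_2 - V_1)/16000 + (V_2 - V_5)/5100 = 0
  Node 3: (V_3 - V_4)/560 + (V_3 - 12)/3600 + (V_3 - V_6)/51000 = 0
  Node 4: (V_4 - V_3)/560 + (V_4 - V_5)/11 + (V_4 - V_1)/6800 + (V_4 - V_7)/750 = 0
  Node 5: (V_5 - V_4)/11 + (V_5 - V_2)/5100 + (V_5 - 0)/33000 = 0
  Node 6: (V_6 - V_7)/9.1 + (V_6 - V_3)/51000 = 0
  Node 7: (V_7 - V_6)/9.1 + (V_7 - 0)/33000 + (V_7 - V_4)/750 = 0
Collecting terms (coefficients in siemens):
  0.007902·V_1 - 0.0000625·V_2 - 0.0001471·V_4 = 0.09231
  0.0002586·V_2 - 0.0000625·V_1 - 0.0001961·V_5 = 0
  0.002083·V_3 - 0.001786·V_4 - 0.00001961·V_6 = 0.003333
  0.09418·V_4 - 0.0001471·V_1 - 0.001786·V_3 - 0.09091·V_5 - 0.001333·V_7 = 0
  0.09114·V_5 - 0.0001961·V_2 - 0.09091·V_4 = 0
  0.1099·V_6 - 0.00001961·V_3 - 0.1099·V_7 = 0
  0.1113·V_7 - 0.001333·V_4 - 0.1099·V_6 = 0
Solving these 7 simultaneous equations (Gaussian elimination) gives:
  V_1 = 11.96 V, V_2 = 10.88 V, V_3 = 10.73 V, V_4 = 10.53 V
  V_5 = 10.53 V, V_6 = 10.31 V, V_7 = 10.31 V
I_R8 = (V_1 - V_4)/R8 = (11.96 - 10.53)/6800 = 0.0002102 A
|I_R8| = 0.0002102 A

Final answer: |I_R8| = 0.0002102 A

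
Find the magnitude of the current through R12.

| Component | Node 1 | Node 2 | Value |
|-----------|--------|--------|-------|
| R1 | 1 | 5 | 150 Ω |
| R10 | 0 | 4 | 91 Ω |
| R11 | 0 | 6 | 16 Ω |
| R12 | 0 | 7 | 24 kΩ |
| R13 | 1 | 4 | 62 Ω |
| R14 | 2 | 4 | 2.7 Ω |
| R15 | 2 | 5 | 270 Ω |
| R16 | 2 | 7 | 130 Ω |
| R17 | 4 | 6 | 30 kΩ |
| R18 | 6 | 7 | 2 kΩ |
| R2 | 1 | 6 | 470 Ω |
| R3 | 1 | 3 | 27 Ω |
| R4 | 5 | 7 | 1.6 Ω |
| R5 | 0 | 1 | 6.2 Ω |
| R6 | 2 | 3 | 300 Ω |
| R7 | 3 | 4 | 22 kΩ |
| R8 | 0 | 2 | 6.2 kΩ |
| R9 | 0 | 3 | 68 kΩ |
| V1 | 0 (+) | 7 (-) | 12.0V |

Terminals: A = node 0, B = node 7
Nodal analysis, taking node 7 as the 0 V reference.
Source V1 fixes V_0 = 12 V.
KCL at each unknown node (sum of currents leaving = 0; resistances in Ω):
  Node 1: (V_1 - V_5)/150 + (V_1 - V_6)/470 + (V_1 - V_3)/27 + (V_1 - 12)/6.2 + (V_1 - V_4)/62 = 0
  Node 2: (V_2 - V_3)/300 + (V_2 - 12)/6200 + (V_2 - V_4)/2.7 + (V_2 - V_5)/270 + (V_2 - 0)/130 = 0
  Node 3: (V_3 - V_1)/27 + (V_3 - V_2)/300 + (V_3 - V_4)/22000 + (V_3 - 12)/68000 = 0
  Node 4: (V_4 - V_3)/22000 + (V_4 - 12)/91 + (V_4 - V_1)/62 + (V_4 - V_2)/2.7 + (V_4 - V_6)/30000 = 0
  Node 5: (V_5 - V_1)/150 + (V_5 - 0)/1.6 + (V_5 - V_2)/270 = 0
  Node 6: (V_6 - V_1)/470 + (V_6 - 12)/16 + (V_6 - V_4)/30000 + (V_6 - 0)/2000 = 0
Collecting terms (coefficients in siemens):
  0.2233·V_1 - 0.03704·V_3 - 0.01613·V_4 - 0.006667·V_5 - 0.002128·V_6 = 1.935
  0.3853·V_2 - 0.003333·V_3 - 0.3704·V_4 - 0.003704·V_5 = 0.001935
  0.04043·V_3 - 0.03704·V_1 - 0.003333·V_2 - 0.00004545·V_4 = 0.0001765
  0.3976·V_4 - 0.01613·V_1 - 0.3704·V_2 - 0.00004545·V_3 - 0.00003333·V_6 = 0.1319
  0.6354·V_5 - 0.006667·V_1 - 0.003704·V_2 = 0
  0.06516·V_6 - 0.002128·V_1 - 0.00003333·V_4 = 0.75
Solving these 6 simultaneous equations (Gaussian elimination) gives:
  V_1 = 11.22 V, V_2 = 8.238 V, V_3 = 10.97 V, V_4 = 8.463 V
  V_5 = 0.1657 V, V_6 = 11.88 V
I_R12 = (V_0 - V_7)/R12 = (12 - 0)/24000 = 0.0005 A
|I_R12| = 0.0005 A

Final answer: |I_R12| = 0.0005 A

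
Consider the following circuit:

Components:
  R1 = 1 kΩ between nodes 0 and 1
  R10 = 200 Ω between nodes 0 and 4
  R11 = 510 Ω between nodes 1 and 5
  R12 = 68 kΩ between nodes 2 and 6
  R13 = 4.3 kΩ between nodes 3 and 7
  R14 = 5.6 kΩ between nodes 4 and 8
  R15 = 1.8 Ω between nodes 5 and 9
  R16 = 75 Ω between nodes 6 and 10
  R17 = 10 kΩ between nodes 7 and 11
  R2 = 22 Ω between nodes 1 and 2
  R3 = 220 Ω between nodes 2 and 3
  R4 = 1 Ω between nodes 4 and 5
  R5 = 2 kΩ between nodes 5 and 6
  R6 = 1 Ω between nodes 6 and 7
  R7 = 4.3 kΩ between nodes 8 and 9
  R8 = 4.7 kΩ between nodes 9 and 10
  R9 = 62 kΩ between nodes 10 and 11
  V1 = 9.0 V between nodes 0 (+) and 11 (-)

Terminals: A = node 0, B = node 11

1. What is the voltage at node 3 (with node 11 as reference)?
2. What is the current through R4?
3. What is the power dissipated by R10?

Nodal analysis, taking node 11 as the 0 V reference.
Source V1 fixes V_0 = 9 V.
KCL at each unknown node (sum of currents leaving = 0; resistances in Ω):
  Node 1: (V_1 - 9)/1000 + (V_1 - V_2)/22 + (V_1 - V_5)/510 = 0
  Node 2: (V_2 - V_1)/22 + (V_2 - V_3)/220 + (V_2 - V_6)/68000 = 0
  Node 3: (V_3 - V_2)/220 + (V_3 - V_7)/4300 = 0
  Node 4: (V_4 - V_5)/1 + (V_4 - 9)/200 + (V_4 - V_8)/5600 = 0
  Node 5: (V_5 - V_4)/1 + (V_5 - V_6)/2000 + (V_5 - V_1)/510 + (V_5 - V_9)/1.8 = 0
  Node 6: (V_6 - V_5)/2000 + (V_6 - V_7)/1 + (V_6 - V_2)/68000 + (V_6 - V_10)/75 = 0
  Node 7: (V_7 - V_6)/1 + (V_7 - V_3)/4300 + (V_7 - 0)/10000 = 0
  Node 8: (V_8 - V_9)/4300 + (V_8 - V_4)/5600 = 0
  Node 9: (V_9 - V_8)/4300 + (V_9 - V_10)/4700 + (V_9 - V_5)/1.8 = 0
  Node 10: (V_10 - V_9)/4700 + (V_10 - 0)/62000 + (V_10 - V_6)/75 = 0
Collecting terms (coefficients in siemens):
  0.04842·V_1 - 0.04545·V_2 - 0.001961·V_5 = 0.009
  0.05001·V_2 - 0.04545·V_1 - 0.004545·V_3 - 0.00001471·V_6 = 0
  0.004778·V_3 - 0.004545·V_2 - 0.0002326·V_7 = 0
  1.005·V_4 - 1·V_5 - 0.0001786·V_8 = 0.045
  1.558·V_5 - 0.001961·V_1 - 1·V_4 - 0.0005·V_6 - 0.5556·V_9 = 0
  1.014·V_6 - 0.00001471·V_2 - 0.0005·V_5 - 1·V_7 - 0.01333·V_10 = 0
  1·V_7 - 0.0002326·V_3 - 1·V_6 = 0
  0.0004111·V_8 - 0.0001786·V_4 - 0.0002326·V_9 = 0
  0.556·V_9 - 0.5556·V_5 - 0.0002326·V_8 - 0.0002128·V_10 = 0
  0.01356·V_10 - 0.01333·V_6 - 0.0002128·V_9 = 0
Solving these 10 simultaneous equations (Gaussian elimination) gives:
  V_1 = 8.826 V, V_2 = 8.821 V, V_3 = 8.775 V, V_4 = 8.852 V
  V_5 = 8.851 V, V_6 = 7.878 V, V_7 = 7.877 V, V_8 = 8.851 V
  V_9 = 8.851 V, V_10 = 7.884 V
Part 1:
  Read off the nodal solution: V_3 = 8.775 V
Part 2:
  I_R4 = (V_4 - V_5)/R4 = (8.852 - 8.851)/1 = 0.0007409 A
  Magnitude: I_R4 = 0.0007409 A
Part 3:
  I_R10 = (V_0 - V_4)/R10 = (9 - 8.852)/200 = 0.000741 A
  P_R10 = I_R10² × R10 = (0.000741)² × 200 = 0.0001098 W

Final answers:
1. V_3 = 8.775 V
2. I_R4 = 0.0007409 A
3. P_R10 = 0.0001098 W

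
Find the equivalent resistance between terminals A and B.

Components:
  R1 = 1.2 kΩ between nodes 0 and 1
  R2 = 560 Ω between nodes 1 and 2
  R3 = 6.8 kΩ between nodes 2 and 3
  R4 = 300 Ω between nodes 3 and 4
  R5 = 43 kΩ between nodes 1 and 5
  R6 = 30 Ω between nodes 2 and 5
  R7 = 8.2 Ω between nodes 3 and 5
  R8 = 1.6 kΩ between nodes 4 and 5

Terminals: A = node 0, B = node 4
The network is not a plain series/parallel combination. Inject a 1 A test current into terminal A (node 0) and return it from terminal B (node 4); then R_eq = V_A / (1 A).
Nodal analysis, taking node 4 as the 0 V reference.
Current source I_test pushes 1 A into node 0 and draws it out of node 4.
KCL at each unknown node (sum of currents leaving = 0; resistances in Ω):
  Node 0: (V_0 - V_1)/1200 - 1 = 0
  Node 1: (V_1 - V_0)/1200 + (V_1 - V_2)/560 + (V_1 - V_5)/43000 = 0
  Node 2: (V_2 - V_1)/560 + (V_2 - V_3)/6800 + (V_2 - V_5)/30 = 0
  Node 3: (V_3 - V_2)/6800 + (V_3 - 0)/300 + (V_3 - V_5)/8.2 = 0
  Node 5: (V_5 - V_1)/43000 + (V_5 - V_2)/30 + (V_5 - V_3)/8.2 + (V_5 - 0)/1600 = 0
Collecting terms (coefficients in siemens):
  0.0008333·V_0 - 0.0008333·V_1 = 1
  0.002642·V_1 - 0.0008333·V_0 - 0.001786·V_2 - 0.00002326·V_5 = 0
  0.03527·V_2 - 0.001786·V_1 - 0.0001471·V_3 - 0.03333·V_5 = 0
  0.1254·V_3 - 0.0001471·V_2 - 0.122·V_5 = 0
  0.1559·V_5 - 0.00002326·V_1 - 0.03333·V_2 - 0.122·V_3 = 0
Solving these 5 simultaneous equations (Gaussian elimination) gives:
  V_0 = 2040 V, V_1 = 840.2 V, V_2 = 287.8 V, V_3 = 251.6 V
  V_5 = 258.4 V
R_eq = V_0 / 1 A = 2040 Ω = 2.04 kΩ

Final answer: 2.04 kΩ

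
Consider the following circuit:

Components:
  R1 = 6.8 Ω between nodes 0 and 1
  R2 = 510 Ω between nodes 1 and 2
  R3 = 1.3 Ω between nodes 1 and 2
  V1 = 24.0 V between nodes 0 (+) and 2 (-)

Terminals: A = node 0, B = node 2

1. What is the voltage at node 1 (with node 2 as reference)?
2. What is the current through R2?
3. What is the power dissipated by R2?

Nodal analysis, taking node 2 as the 0 V reference.
Source V1 fixes V_0 = 24 V.
KCL at each unknown node (sum of currents leaving = 0; resistances in Ω):
  Node 1: (V_1 - 24)/6.8 + (V_1 - 0)/510 + (V_1 - 0)/1.3 = 0
Collecting terms: 0.9183 × V_1 = 3.529  =>  V_1 = 3.844 V
Part 1:
  Read off the nodal solution: V_1 = 3.844 V
Part 2:
  I_R2 = (V_1 - V_2)/R2 = (3.844 - 0)/510 = 0.007537 A
  Magnitude: I_R2 = 0.007537 A
Part 3:
  I_R2 = (V_1 - V_2)/R2 = (3.844 - 0)/510 = 0.007537 A
  P_R2 = I_R2² × R2 = (0.007537)² × 510 = 0.02897 W

Final answers:
1. V_1 = 3.844 V
2. I_R2 = 0.007537 A
3. P_R2 = 0.02897 W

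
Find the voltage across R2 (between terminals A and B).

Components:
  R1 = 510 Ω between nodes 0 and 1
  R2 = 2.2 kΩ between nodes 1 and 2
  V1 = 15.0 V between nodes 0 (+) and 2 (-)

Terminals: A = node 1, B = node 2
R1 and R2 are in series across V1 (node 0 → node 1 → node 2), and the output A–B is taken across R2, so this is a voltage divider.
Series current: I = V1/(R1 + R2) = 15/(510 + 2200) = 15/2710 = 0.005535 A
V_R2 = I × R2 = V1 × R2/(R1 + R2) = 15 × 2200/2710 = 12.18 V

Final answer: 12.18 V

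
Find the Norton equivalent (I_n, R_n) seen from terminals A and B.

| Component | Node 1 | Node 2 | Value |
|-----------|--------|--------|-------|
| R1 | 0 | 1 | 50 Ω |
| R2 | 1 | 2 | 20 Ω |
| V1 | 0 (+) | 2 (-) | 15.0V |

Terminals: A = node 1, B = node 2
Find the Thévenin equivalent first; then I_n = V_th/R_th and R_n = R_th.
Step 1 — V_th is the open-circuit voltage V_A - V_B (nothing connected across the terminals).
Nodal analysis, taking node 2 as the 0 V reference.
Source V1 fixes V_0 = 15 V.
KCL at each unknown node (sum of currents leaving = 0; resistances in Ω):
  Node 1: (V_1 - 15)/50 + (V_1 - 0)/20 = 0
Collecting terms: 0.07 × V_1 = 0.3  =>  V_1 = 4.286 V
V_th = V_1 - V_2 = 4.286 - 0 = 4.286 V
Step 2 — R_th: zero the source — replace V1 by a short circuit (node 2 merges into node 0) — and find the resistance seen between A (node 1) and B (node 0).
Reduce the network between node 1 (A) and node 0 (B) by series/parallel combination:
  Rp1 = R1 ‖ R2 (parallel, both between nodes 0 and 1) = 1/(1/50 + 1/20) = 14.29 Ω
R_th = 14.29 Ω
I_n = V_th/R_th = 4.286/14.29 = 0.3 A, and R_n = R_th = 14.29 Ω

Final answer: I_n = 0.3 A, R_n = 14.29 Ω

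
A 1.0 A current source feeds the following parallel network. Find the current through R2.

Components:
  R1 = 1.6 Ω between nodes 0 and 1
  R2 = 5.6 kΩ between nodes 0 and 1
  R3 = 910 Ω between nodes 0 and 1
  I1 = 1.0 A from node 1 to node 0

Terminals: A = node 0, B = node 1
All resistors sit directly between nodes 0 and 1, so they are in parallel and share one voltage V; the full source current 1 A splits among them.
1/R_par = 1/1.6 + 1/5600 + 1/910 = 0.6263 S  =>  R_par = 1.597 Ω
V = I × R_par = 1 × 1.597 = 1.597 V
I_R2 = V/R2 = 1.597/5600 = 0.0002851 A

Final answer: 0.0002851 A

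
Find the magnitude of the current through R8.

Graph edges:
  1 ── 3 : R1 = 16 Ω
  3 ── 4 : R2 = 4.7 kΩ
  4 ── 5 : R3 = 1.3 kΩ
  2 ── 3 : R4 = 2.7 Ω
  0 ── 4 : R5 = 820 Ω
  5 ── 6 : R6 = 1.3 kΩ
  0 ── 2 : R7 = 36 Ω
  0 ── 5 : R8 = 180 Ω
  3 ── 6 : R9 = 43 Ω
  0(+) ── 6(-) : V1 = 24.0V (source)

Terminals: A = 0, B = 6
Nodal analysis, taking node 6 as the 0 V reference.
Source V1 fixes V_0 = 24 V.
KCL at each unknown node (sum of currents leaving = 0; resistances in Ω):
  Node 1: (V_1 - V_3)/16 = 0
  Node 2: (V_2 - V_3)/2.7 + (V_2 - 24)/36 = 0
  Node 3: (V_3 - V_1)/16 + (V_3 - V_4)/4700 + (V_3 - V_2)/2.7 + (V_3 - 0)/43 = 0
  Node 4: (V_4 - V_3)/4700 + (V_4 - V_5)/1300 + (V_4 - 24)/820 = 0
  Node 5: (V_5 - V_4)/1300 + (V_5 - 0)/1300 + (V_5 - 24)/180 = 0
Collecting terms (coefficients in siemens):
  0.0625·V_1 - 0.0625·V_3 = 0
  0.3981·V_2 - 0.3704·V_3 = 0.6667
  0.4563·V_3 - 0.0625·V_1 - 0.3704·V_2 - 0.0002128·V_4 = 0
  0.002202·V_4 - 0.0002128·V_3 - 0.0007692·V_5 = 0.02927
  0.007094·V_5 - 0.0007692·V_4 = 0.1333
Solving these 5 simultaneous equations (Gaussian elimination) gives:
  V_1 = 12.67 V, V_2 = 13.46 V, V_3 = 12.67 V, V_4 = 21.92 V
  V_5 = 21.17 V
I_R8 = (V_0 - V_5)/R8 = (24 - 21.17)/180 = 0.01571 A
|I_R8| = 0.01571 A

Final answer: |I_R8| = 0.01571 A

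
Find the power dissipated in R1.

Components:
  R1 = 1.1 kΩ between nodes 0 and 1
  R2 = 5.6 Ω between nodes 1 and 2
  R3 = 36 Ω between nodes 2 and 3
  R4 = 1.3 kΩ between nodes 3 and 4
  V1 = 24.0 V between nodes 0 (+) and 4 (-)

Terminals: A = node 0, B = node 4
Nodal analysis, taking node 4 as the 0 V reference.
Source V1 fixes V_0 = 24 V.
KCL at each unknown node (sum of currents leaving = 0; resistances in Ω):
  Node 1: (V_1 - 24)/1100 + (V_1 - V_2)/5.6 = 0
  Node 2: (V_2 - V_1)/5.6 + (V_2 - V_3)/36 = 0
  Node 3: (V_3 - V_2)/36 + (V_3 - 0)/1300 = 0
Collecting terms (coefficients in siemens):
  0.1795·V_1 - 0.1786·V_2 = 0.02182
  0.2063·V_2 - 0.1786·V_1 - 0.02778·V_3 = 0
  0.02855·V_3 - 0.02778·V_2 = 0
Solving these 3 simultaneous equations (Gaussian elimination) gives:
  V_1 = 13.19 V, V_2 = 13.13 V, V_3 = 12.78 V
I_R1 = (V_0 - V_1)/R1 = (24 - 13.19)/1100 = 0.00983 A
P_R1 = I_R1² × R1 = (0.00983)² × 1100 = 0.1063 W

Final answer: 0.1063 W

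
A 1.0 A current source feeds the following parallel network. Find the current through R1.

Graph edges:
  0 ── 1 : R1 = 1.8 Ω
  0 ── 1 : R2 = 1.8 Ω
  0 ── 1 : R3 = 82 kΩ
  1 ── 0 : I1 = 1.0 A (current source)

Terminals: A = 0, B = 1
All resistors sit directly between nodes 0 and 1, so they are in parallel and share one voltage V; the full source current 1 A splits among them.
1/R_par = 1/1.8 + 1/1.8 + 1/82000 = 1.111 S  =>  R_par = 0.9 Ω
V = I × R_par = 1 × 0.9 = 0.9 V
I_R1 = V/R1 = 0.9/1.8 = 0.5 A

Final answer: 0.5 A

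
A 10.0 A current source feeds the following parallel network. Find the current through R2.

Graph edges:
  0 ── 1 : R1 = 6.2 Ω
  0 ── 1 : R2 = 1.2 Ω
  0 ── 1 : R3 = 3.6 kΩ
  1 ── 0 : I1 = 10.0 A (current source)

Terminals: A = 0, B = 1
All resistors sit directly between nodes 0 and 1, so they are in parallel and share one voltage V; the full source current 10 A splits among them.
1/R_par = 1/6.2 + 1/1.2 + 1/3600 = 0.9949 S  =>  R_par = 1.005 Ω
V = I × R_par = 10 × 1.005 = 10.05 V
I_R2 = V/R2 = 10.05/1.2 = 8.376 A

Final answer: 8.376 A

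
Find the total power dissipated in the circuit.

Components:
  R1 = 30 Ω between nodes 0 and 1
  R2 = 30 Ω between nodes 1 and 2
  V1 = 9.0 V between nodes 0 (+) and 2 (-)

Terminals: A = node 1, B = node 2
Nodal analysis, taking node 2 as the 0 V reference.
Source V1 fixes V_0 = 9 V.
KCL at each unknown node (sum of currents leaving = 0; resistances in Ω):
  Node 1: (V_1 - 9)/30 + (V_1 - 0)/30 = 0
Collecting terms: 0.06667 × V_1 = 0.3  =>  V_1 = 4.5 V
Power in each resistor, P = (ΔV)²/R:
  P_R1 = (9 - 4.5)²/30 = 0.675 W
  P_R2 = (4.5 - 0)²/30 = 0.675 W
P_total = P_R1 + P_R2 = 1.35 W

Final answer: 1.35 W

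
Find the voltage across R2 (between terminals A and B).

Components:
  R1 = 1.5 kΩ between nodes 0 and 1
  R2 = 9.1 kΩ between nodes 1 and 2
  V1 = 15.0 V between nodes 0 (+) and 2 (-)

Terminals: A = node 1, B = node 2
R1 and R2 are in series across V1 (node 0 → node 1 → node 2), and the output A–B is taken across R2, so this is a voltage divider.
Series current: I = V1/(R1 + R2) = 15/(1500 + 9100) = 15/10600 = 0.001415 A
V_R2 = I × R2 = V1 × R2/(R1 + R2) = 15 × 9100/10600 = 12.88 V

Final answer: 12.88 V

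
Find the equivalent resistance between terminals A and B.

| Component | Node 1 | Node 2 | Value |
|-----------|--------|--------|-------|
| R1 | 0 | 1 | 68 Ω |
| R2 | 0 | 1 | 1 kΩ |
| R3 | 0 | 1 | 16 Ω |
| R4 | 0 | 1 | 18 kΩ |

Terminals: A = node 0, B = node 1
Reduce the network between node 0 (A) and node 1 (B) by series/parallel combination:
  Rp1 = R1 ‖ R2 ‖ R3 ‖ R4 (parallel, all between nodes 0 and 1) = 1/(1/68 + 1/1000 + 1/16 + 1/18000) = 12.78 Ω
R_eq = 12.78 Ω

Final answer: 12.78 Ω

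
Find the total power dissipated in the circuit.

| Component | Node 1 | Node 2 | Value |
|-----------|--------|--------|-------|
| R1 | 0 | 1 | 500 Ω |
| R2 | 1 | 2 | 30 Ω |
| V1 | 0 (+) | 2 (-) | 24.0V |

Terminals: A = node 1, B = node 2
Nodal analysis, taking node 2 as the 0 V reference.
Source V1 fixes V_0 = 24 V.
KCL at each unknown node (sum of currents leaving = 0; resistances in Ω):
  Node 1: (V_1 - 24)/500 + (V_1 - 0)/30 = 0
Collecting terms: 0.03533 × V_1 = 0.048  =>  V_1 = 1.358 V
Power in each resistor, P = (ΔV)²/R:
  P_R1 = (24 - 1.358)²/500 = 1.025 W
  P_R2 = (1.358 - 0)²/30 = 0.06152 W
P_total = P_R1 + P_R2 = 1.087 W

Final answer: 1.087 W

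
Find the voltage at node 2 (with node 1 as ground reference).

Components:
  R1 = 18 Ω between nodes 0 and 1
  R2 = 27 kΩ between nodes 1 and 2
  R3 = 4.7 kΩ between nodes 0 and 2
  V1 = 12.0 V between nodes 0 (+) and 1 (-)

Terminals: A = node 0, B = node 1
Nodal analysis, taking node 1 as the 0 V reference.
Source V1 fixes V_0 = 12 V.
KCL at each unknown node (sum of currents leaving = 0; resistances in Ω):
  Node 2: (V_2 - 0)/27000 + (V_2 - 12)/4700 = 0
Collecting terms: 0.0002498 × V_2 = 0.002553  =>  V_2 = 10.22 V
The requested potential is V_2 = 10.22 V.

Final answer: V_2 = 10.22 V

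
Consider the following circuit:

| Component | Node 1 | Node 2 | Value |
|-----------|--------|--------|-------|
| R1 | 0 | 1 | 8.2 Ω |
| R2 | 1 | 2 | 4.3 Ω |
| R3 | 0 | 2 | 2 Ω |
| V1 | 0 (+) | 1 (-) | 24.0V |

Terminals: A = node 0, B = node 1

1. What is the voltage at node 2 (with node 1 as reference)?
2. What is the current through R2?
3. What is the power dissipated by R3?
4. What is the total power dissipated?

Nodal analysis, taking node 1 as the 0 V reference.
Source V1 fixes V_0 = 24 V.
KCL at each unknown node (sum of currents leaving = 0; resistances in Ω):
  Node 2: (V_2 - 0)/4.3 + (V_2 - 24)/2 = 0
Collecting terms: 0.7326 × V_2 = 12  =>  V_2 = 16.38 V
Part 1:
  Read off the nodal solution: V_2 = 16.38 V
Part 2:
  I_R2 = (V_1 - V_2)/R2 = (0 - 16.38)/4.3 = -3.81 A
  Magnitude: I_R2 = 3.81 A
Part 3:
  I_R3 = (V_0 - V_2)/R3 = (24 - 16.38)/2 = 3.81 A
  P_R3 = I_R3² × R3 = (3.81)² × 2 = 29.02 W
Part 4:
  Power in each resistor, P = (ΔV)²/R:
    P_R1 = (24 - 0)²/8.2 = 70.24 W
    P_R2 = (0 - 16.38)²/4.3 = 62.4 W
    P_R3 = (24 - 16.38)²/2 = 29.02 W
  P_total = P_R1 + P_R2 + P_R3 = 161.7 W

Final answers:
1. V_2 = 16.38 V
2. I_R2 = 3.81 A
3. P_R3 = 29.02 W
4. P_total = 161.7 W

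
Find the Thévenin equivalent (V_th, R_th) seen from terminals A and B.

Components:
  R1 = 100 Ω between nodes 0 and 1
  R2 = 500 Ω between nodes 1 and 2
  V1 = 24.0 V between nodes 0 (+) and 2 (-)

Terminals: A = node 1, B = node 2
Step 1 — V_th is the open-circuit voltage V_A - V_B (nothing connected across the terminals).
Nodal analysis, taking node 2 as the 0 V reference.
Source V1 fixes V_0 = 24 V.
KCL at each unknown node (sum of currents leaving = 0; resistances in Ω):
  Node 1: (V_1 - 24)/100 + (V_1 - 0)/500 = 0
Collecting terms: 0.012 × V_1 = 0.24  =>  V_1 = 20 V
V_th = V_1 - V_2 = 20 - 0 = 20 V
Step 2 — R_th: zero the source — replace V1 by a short circuit (node 2 merges into node 0) — and find the resistance seen between A (node 1) and B (node 0).
Reduce the network between node 1 (A) and node 0 (B) by series/parallel combination:
  Rp1 = R1 ‖ R2 (parallel, both between nodes 0 and 1) = 1/(1/100 + 1/500) = 83.33 Ω
R_th = 83.33 Ω

Final answer: V_th = 20 V, R_th = 83.33 Ω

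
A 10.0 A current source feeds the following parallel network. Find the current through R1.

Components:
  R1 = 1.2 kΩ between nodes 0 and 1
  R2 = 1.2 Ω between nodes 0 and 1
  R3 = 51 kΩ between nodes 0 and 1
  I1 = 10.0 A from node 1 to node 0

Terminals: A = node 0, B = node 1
All resistors sit directly between nodes 0 and 1, so they are in parallel and share one voltage V; the full source current 10 A splits among them.
1/R_par = 1/1200 + 1/1.2 + 1/51000 = 0.8342 S  =>  R_par = 1.199 Ω
V = I × R_par = 10 × 1.199 = 11.99 V
I_R1 = V/R1 = 11.99/1200 = 0.00999 A

Final answer: 0.00999 A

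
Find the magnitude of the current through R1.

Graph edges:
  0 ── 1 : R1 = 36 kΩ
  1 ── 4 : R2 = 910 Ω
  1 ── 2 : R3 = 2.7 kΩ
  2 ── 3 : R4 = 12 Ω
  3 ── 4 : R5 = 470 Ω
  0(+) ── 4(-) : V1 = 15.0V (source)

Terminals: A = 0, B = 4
Nodal analysis, taking node 4 as the 0 V reference.
Source V1 fixes V_0 = 15 V.
KCL at each unknown node (sum of currents leaving = 0; resistances in Ω):
  Node 1: (V_1 - 15)/36000 + (V_1 - 0)/910 + (V_1 - V_2)/2700 = 0
  Node 2: (V_2 - V_1)/2700 + (V_2 - V_3)/12 = 0
  Node 3: (V_3 - V_2)/12 + (V_3 - 0)/470 = 0
Collecting terms (coefficients in siemens):
  0.001497·V_1 - 0.0003704·V_2 = 0.0004167
  0.0837·V_2 - 0.0003704·V_1 - 0.08333·V_3 = 0
  0.08546·V_3 - 0.08333·V_2 = 0
Solving these 3 simultaneous equations (Gaussian elimination) gives:
  V_1 = 0.2892 V, V_2 = 0.0438 V, V_3 = 0.04271 V
I_R1 = (V_0 - V_1)/R1 = (15 - 0.2892)/36000 = 0.0004086 A
|I_R1| = 0.0004086 A

Final answer: |I_R1| = 0.0004086 A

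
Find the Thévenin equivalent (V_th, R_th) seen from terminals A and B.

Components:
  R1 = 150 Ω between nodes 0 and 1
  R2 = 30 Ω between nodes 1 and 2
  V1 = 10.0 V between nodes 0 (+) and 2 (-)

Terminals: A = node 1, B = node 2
Step 1 — V_th is the open-circuit voltage V_A - V_B (nothing connected across the terminals).
Nodal analysis, taking node 2 as the 0 V reference.
Source V1 fixes V_0 = 10 V.
KCL at each unknown node (sum of currents leaving = 0; resistances in Ω):
  Node 1: (V_1 - 10)/150 + (V_1 - 0)/30 = 0
Collecting terms: 0.04 × V_1 = 0.06667  =>  V_1 = 1.667 V
V_th = V_1 - V_2 = 1.667 - 0 = 1.667 V
Step 2 — R_th: zero the source — replace V1 by a short circuit (node 2 merges into node 0) — and find the resistance seen between A (node 1) and B (node 0).
Reduce the network between node 1 (A) and node 0 (B) by series/parallel combination:
  Rp1 = R1 ‖ R2 (parallel, both between nodes 0 and 1) = 1/(1/150 + 1/30) = 25 Ω
R_th = 25 Ω

Final answer: V_th = 1.667 V, R_th = 25 Ω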